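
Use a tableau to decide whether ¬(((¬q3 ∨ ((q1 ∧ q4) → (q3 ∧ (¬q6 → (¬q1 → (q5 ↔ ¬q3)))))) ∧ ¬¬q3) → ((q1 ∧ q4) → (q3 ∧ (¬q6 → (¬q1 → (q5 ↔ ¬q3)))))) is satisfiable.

Initial set: {¬(((¬q3 ∨ ((q1 ∧ q4) → (q3 ∧ (¬q6 → (¬q1 → (q5 ↔ ¬q3)))))) ∧ ¬¬q3) → ((q1 ∧ q4) → (q3 ∧ (¬q6 → (¬q1 → (q5 ↔ ¬q3))))))}.
¬(((¬q3 ∨ ((q1 ∧ q4) → (q3 ∧ (¬q6 → (¬q1 → (q5 ↔ ¬q3)))))) ∧ ¬¬q3) → ((q1 ∧ q4) → (q3 ∧ (¬q6 → (¬q1 → (q5 ↔ ¬q3)))))): α-rule — add ((¬q3 ∨ ((q1 ∧ q4) → (q3 ∧ (¬q6 → (¬q1 → (q5 ↔ ¬q3)))))) ∧ ¬¬q3), ¬((q1 ∧ q4) → (q3 ∧ (¬q6 → (¬q1 → (q5 ↔ ¬q3))))).
((¬q3 ∨ ((q1 ∧ q4) → (q3 ∧ (¬q6 → (¬q1 → (q5 ↔ ¬q3)))))) ∧ ¬¬q3): α-rule — add (¬q3 ∨ ((q1 ∧ q4) → (q3 ∧ (¬q6 → (¬q1 → (q5 ↔ ¬q3)))))), ¬¬q3.
¬((q1 ∧ q4) → (q3 ∧ (¬q6 → (¬q1 → (q5 ↔ ¬q3))))): α-rule — add (q1 ∧ q4), ¬(q3 ∧ (¬q6 → (¬q1 → (q5 ↔ ¬q3)))).
¬¬q3: drop double negation, giving q3.
(q1 ∧ q4): α-rule — add q1, q4.
(¬q3 ∨ ((q1 ∧ q4) → (q3 ∧ (¬q6 → (¬q1 → (q5 ↔ ¬q3)))))): β-rule — branch into ¬q3  //  ((q1 ∧ q4) → (q3 ∧ (¬q6 → (¬q1 → (q5 ↔ ¬q3))))).
  branch 1 (add ¬q3):
    × closes — contains both q3 and ¬q3.
  branch 2 (add ((q1 ∧ q4) → (q3 ∧ (¬q6 → (¬q1 → (q5 ↔ ¬q3)))))):
    ¬(q3 ∧ (¬q6 → (¬q1 → (q5 ↔ ¬q3)))): β-rule — branch into ¬q3  //  ¬(¬q6 → (¬q1 → (q5 ↔ ¬q3))).
      branch 2.1 (add ¬q3):
        × closes — contains both q3 and ¬q3.
      branch 2.2 (add ¬(¬q6 → (¬q1 → (q5 ↔ ¬q3)))):
        ¬(¬q6 → (¬q1 → (q5 ↔ ¬q3))): α-rule — add ¬q6, ¬(¬q1 → (q5 ↔ ¬q3)).
        ¬(¬q1 → (q5 ↔ ¬q3)): α-rule — add ¬q1, ¬(q5 ↔ ¬q3).
        × closes — contains both q1 and ¬q1.
All 3 branches close.
Every branch closed; the formula is unsatisfiable.

Unsatisfiable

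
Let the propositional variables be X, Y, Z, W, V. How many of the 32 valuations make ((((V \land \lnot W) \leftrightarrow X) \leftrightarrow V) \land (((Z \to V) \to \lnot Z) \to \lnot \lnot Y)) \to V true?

28

Initial set: {(((((V \land \lnot W) \leftrightarrow X) \leftrightarrow V) \land (((Z \to V) \to \lnot Z) \to \lnot \lnot Y)) \to V)}.
(((((V \land \lnot W) \leftrightarrow X) \leftrightarrow V) \land (((Z \to V) \to \lnot Z) \to \lnot \lnot Y)) \to V): β-rule — branch into \lnot ((((V \land \lnot W) \leftrightarrow X) \leftrightarrow V) \land (((Z \to V) \to \lnot Z) \to \lnot \lnot Y))  //  V.
  branch 1 (add \lnot ((((V \land \lnot W) \leftrightarrow X) \leftrightarrow V) \land (((Z \to V) \to \lnot Z) \to \lnot \lnot Y))):
    \lnot ((((V \land \lnot W) \leftrightarrow X) \leftrightarrow V) \land (((Z \to V) \to \lnot Z) \to \lnot \lnot Y)): β-rule — branch into \lnot (((V \land \lnot W) \leftrightarrow X) \leftrightarrow V)  //  \lnot (((Z \to V) \to \lnot Z) \to \lnot \lnot Y).
      branch 1.1 (add \lnot (((V \land \lnot W) \leftrightarrow X) \leftrightarrow V)):
        \lnot (((V \land \lnot W) \leftrightarrow X) \leftrightarrow V): β-rule — branch into ((V \land \lnot W) \leftrightarrow X), \lnot V  //  \lnot ((V \land \lnot W) \leftrightarrow X), V.
          branch 1.1.1 (add ((V \land \lnot W) \leftrightarrow X), \lnot V):
            ((V \land \lnot W) \leftrightarrow X): β-rule — branch into (V \land \lnot W), X  //  \lnot (V \land \lnot W), \lnot X.
              branch 1.1.1.1 (add (V \land \lnot W), X):
                (V \land \lnot W): α-rule — add V, \lnot W.
                × closes — contains both V and \lnot V.
              branch 1.1.1.2 (add \lnot (V \land \lnot W), \lnot X):
                \lnot (V \land \lnot W): β-rule — branch into \lnot V  //  \lnot \lnot W.
                  branch 1.1.1.2.1 (add \lnot V):
                    ○ open, literals {V=F, X=F}.
                  branch 1.1.1.2.2 (add \lnot \lnot W):
                    ○ open, literals {V=F, W=T, X=F}.
          branch 1.1.2 (add \lnot ((V \land \lnot W) \leftrightarrow X), V):
            \lnot ((V \land \lnot W) \leftrightarrow X): β-rule — branch into (V \land \lnot W), \lnot X  //  \lnot (V \land \lnot W), X.
              branch 1.1.2.1 (add (V \land \lnot W), \lnot X):
                (V \land \lnot W): α-rule — add V, \lnot W.
                ○ open, literals {V=T, W=F, X=F}.
              branch 1.1.2.2 (add \lnot (V \land \lnot W), X):
                \lnot (V \land \lnot W): β-rule — branch into \lnot V  //  \lnot \lnot W.
                  branch 1.1.2.2.1 (add \lnot V):
                    × closes — contains both V and \lnot V.
                  branch 1.1.2.2.2 (add \lnot \lnot W):
                    ○ open, literals {V=T, W=T, X=T}.
      branch 1.2 (add \lnot (((Z \to V) \to \lnot Z) \to \lnot \lnot Y)):
        \lnot (((Z \to V) \to \lnot Z) \to \lnot \lnot Y): α-rule — add ((Z \to V) \to \lnot Z), \lnot \lnot \lnot Y.
        \lnot \lnot \lnot Y: drop double negation, giving \lnot Y.
        ((Z \to V) \to \lnot Z): β-rule — branch into \lnot (Z \to V)  //  \lnot Z.
          branch 1.2.1 (add \lnot (Z \to V)):
            \lnot (Z \to V): α-rule — add Z, \lnot V.
            ○ open, literals {V=F, Y=F, Z=T}.
          branch 1.2.2 (add \lnot Z):
            ○ open, literals {Y=F, Z=F}.
  branch 2 (add V):
    ○ open, literals {V=T}.
2 branches closed, 7 open.
Each open branch fixes some atoms; the unmentioned ones are free. Counting distinct full assignments: branch {V=F, X=F} (Y, Z, W) contributes 8 new; branch {V=F, W=T, X=F} (Y, Z) contributes 0 new; branch {V=T, W=F, X=F} (Y, Z) contributes 4 new; branch {V=T, W=T, X=T} (Y, Z) contributes 4 new; branch {V=F, Y=F, Z=T} (X, W) contributes 2 new; branch {Y=F, Z=F} (X, W, V) contributes 4 new; branch {V=T} (X, Y, Z, W) contributes 6 new. Total: 28.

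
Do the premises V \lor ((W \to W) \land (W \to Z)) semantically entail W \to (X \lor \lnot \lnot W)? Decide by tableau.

Initial set: {T (V \lor ((W \to W) \land (W \to Z))); F (W \to (X \lor \lnot \lnot W))}.
F (W \to (X \lor \lnot \lnot W)): α-rule — add T W, F (X \lor \lnot \lnot W).
F (X \lor \lnot \lnot W): α-rule — add F X, F \lnot \lnot W.
F \lnot \lnot W: drop double negation, giving F W.
× closes — contains both W and \lnot W.
All 1 branch closes.
Every branch closed, so the premises entail the conclusion.

Yes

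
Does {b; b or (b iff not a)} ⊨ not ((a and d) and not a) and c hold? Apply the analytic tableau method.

No

Initial set: {b; (b or (b iff not a)); not (not ((a and d) and not a) and c)}.
(b or (b iff not a)): β-rule — branch into b  //  (b iff not a).
  branch 1 (add b):
    not (not ((a and d) and not a) and c): β-rule — branch into not not ((a and d) and not a)  //  not c.
      branch 1.1 (add not not ((a and d) and not a)):
        not not ((a and d) and not a): α-rule — add (a and d), not a.
        (a and d): α-rule — add a, d.
        × closes — contains both a and not a.
      branch 1.2 (add not c):
        ○ open, literals {b=true, c=false}.
  branch 2 (add (b iff not a)):
    not (not ((a and d) and not a) and c): β-rule — branch into not not ((a and d) and not a)  //  not c.
      branch 2.1 (add not not ((a and d) and not a)):
        not not ((a and d) and not a): α-rule — add (a and d), not a.
        (a and d): α-rule — add a, d.
        × closes — contains both a and not a.
      branch 2.2 (add not c):
        (b iff not a): β-rule — branch into b, not a  //  not b, not not a.
          branch 2.2.1 (add b, not a):
            ○ open, literals {a=false, b=true, c=false}.
          branch 2.2.2 (add not b, not not a):
            × closes — contains both b and not b.
3 branches closed, 2 open.
An open branch gives a countermodel: b=true, c=false (unmentioned atoms arbitrary); the premises hold there but the conclusion fails.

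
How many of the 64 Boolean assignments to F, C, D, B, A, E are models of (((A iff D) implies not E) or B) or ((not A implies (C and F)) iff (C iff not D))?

61

Initial set: {T ((((A iff D) implies not E) or B) or ((not A implies (C and F)) iff (C iff not D)))}.
T ((((A iff D) implies not E) or B) or ((not A implies (C and F)) iff (C iff not D))): β-rule — branch into T (((A iff D) implies not E) or B)  //  T ((not A implies (C and F)) iff (C iff not D)).
  branch 1 (add T (((A iff D) implies not E) or B)):
    T (((A iff D) implies not E) or B): β-rule — branch into T ((A iff D) implies not E)  //  T B.
      branch 1.1 (add T ((A iff D) implies not E)):
        T ((A iff D) implies not E): β-rule — branch into F (A iff D)  //  T not E.
          branch 1.1.1 (add F (A iff D)):
            F (A iff D): β-rule — branch into T A, F D  //  F A, T D.
              branch 1.1.1.1 (add T A, F D):
                ○ open, literals {A=T, D=F}.
              branch 1.1.1.2 (add F A, T D):
                ○ open, literals {A=F, D=T}.
          branch 1.1.2 (add T not E):
            ○ open, literals {E=F}.
      branch 1.2 (add T B):
        ○ open, literals {B=T}.
  branch 2 (add T ((not A implies (C and F)) iff (C iff not D))):
    T ((not A implies (C and F)) iff (C iff not D)): β-rule — branch into T (not A implies (C and F)), T (C iff not D)  //  F (not A implies (C and F)), F (C iff not D).
      branch 2.1 (add T (not A implies (C and F)), T (C iff not D)):
        T (not A implies (C and F)): β-rule — branch into F not A  //  T (C and F).
          branch 2.1.1 (add F not A):
            T (C iff not D): β-rule — branch into T C, T not D  //  F C, F not D.
              branch 2.1.1.1 (add T C, T not D):
                ○ open, literals {A=T, C=T, D=F}.
              branch 2.1.1.2 (add F C, F not D):
                ○ open, literals {A=T, C=F, D=T}.
          branch 2.1.2 (add T (C and F)):
            T (C and F): α-rule — add T C, T F.
            T (C iff not D): β-rule — branch into T C, T not D  //  F C, F not D.
              branch 2.1.2.1 (add T C, T not D):
                ○ open, literals {C=T, D=F, F=T}.
              branch 2.1.2.2 (add F C, F not D):
                × closes — contains both C and not C.
      branch 2.2 (add F (not A implies (C and F)), F (C iff not D)):
        F (not A implies (C and F)): α-rule — add T not A, F (C and F).
        F (C iff not D): β-rule — branch into T C, F not D  //  F C, T not D.
          branch 2.2.1 (add T C, F not D):
            F (C and F): β-rule — branch into F C  //  F F.
              branch 2.2.1.1 (add F C):
                × closes — contains both C and not C.
              branch 2.2.1.2 (add F F):
                ○ open, literals {A=F, C=T, D=T, F=F}.
          branch 2.2.2 (add F C, T not D):
            F (C and F): β-rule — branch into F C  //  F F.
              branch 2.2.2.1 (add F C):
                ○ open, literals {A=F, C=F, D=F}.
              branch 2.2.2.2 (add F F):
                ○ open, literals {A=F, C=F, D=F, F=F}.
2 branches closed, 10 open.
Each open branch fixes some atoms; the unmentioned ones are free. Counting distinct full assignments: branch {A=T, D=F} (F, C, B, E) contributes 16 new; branch {A=F, D=T} (F, C, B, E) contributes 16 new; branch {E=F} (F, C, D, B, A) contributes 16 new; branch {B=T} (F, C, D, A, E) contributes 8 new; branch {A=T, C=T, D=F} (F, B, E) contributes 0 new; branch {A=T, C=F, D=T} (F, B, E) contributes 2 new; branch {C=T, D=F, F=T} (B, A, E) contributes 1 new; branch {A=F, C=T, D=T, F=F} (B, E) contributes 0 new; branch {A=F, C=F, D=F} (F, B, E) contributes 2 new; branch {A=F, C=F, D=F, F=F} (B, E) contributes 0 new. Total: 61.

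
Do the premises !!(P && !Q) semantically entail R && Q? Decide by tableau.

Initial set: {!!(P && !Q); !(R && Q)}.
!!(P && !Q): drop double negation, giving (P && !Q).
(P && !Q): α-rule — add P, !Q.
!(R && Q): β-rule — branch into !R  //  !Q.
  branch 1 (add !R):
    ○ open, literals {P=1, Q=0, R=0}.
  branch 2 (add !Q):
    ○ open, literals {P=1, Q=0}.
0 branches closed, 2 open.
An open branch gives a countermodel: P=1, Q=0, R=0 (unmentioned atoms arbitrary); the premises hold there but the conclusion fails.

No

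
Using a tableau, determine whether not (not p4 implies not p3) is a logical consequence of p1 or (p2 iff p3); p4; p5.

Initial set: {(p1 or (p2 iff p3)); p4; p5; not not (not p4 implies not p3)}.
(p1 or (p2 iff p3)): β-rule — branch into p1  //  (p2 iff p3).
  branch 1 (add p1):
    not not (not p4 implies not p3): β-rule — branch into not not p4  //  not p3.
      branch 1.1 (add not not p4):
        ○ open, literals {p1=T, p4=T, p5=T}.
      branch 1.2 (add not p3):
        ○ open, literals {p1=T, p3=F, p4=T, p5=T}.
  branch 2 (add (p2 iff p3)):
    not not (not p4 implies not p3): β-rule — branch into not not p4  //  not p3.
      branch 2.1 (add not not p4):
        (p2 iff p3): β-rule — branch into p2, p3  //  not p2, not p3.
          branch 2.1.1 (add p2, p3):
            ○ open, literals {p2=T, p3=T, p4=T, p5=T}.
          branch 2.1.2 (add not p2, not p3):
            ○ open, literals {p2=F, p3=F, p4=T, p5=T}.
      branch 2.2 (add not p3):
        (p2 iff p3): β-rule — branch into p2, p3  //  not p2, not p3.
          branch 2.2.1 (add p2, p3):
            × closes — contains both p3 and not p3.
          branch 2.2.2 (add not p2, not p3):
            ○ open, literals {p2=F, p3=F, p4=T, p5=T}.
1 branch closed, 5 open.
An open branch gives a countermodel: p1=T, p4=T, p5=T (unmentioned atoms arbitrary); the premises hold there but the conclusion fails.

No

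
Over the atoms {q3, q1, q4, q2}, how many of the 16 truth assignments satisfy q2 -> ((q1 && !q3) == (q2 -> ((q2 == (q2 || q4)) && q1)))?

14

Initial set: {(q2 -> ((q1 && !q3) == (q2 -> ((q2 == (q2 || q4)) && q1))))}.
(q2 -> ((q1 && !q3) == (q2 -> ((q2 == (q2 || q4)) && q1)))): β-rule — branch into !q2  //  ((q1 && !q3) == (q2 -> ((q2 == (q2 || q4)) && q1))).
  branch 1 (add !q2):
    ○ open, literals {q2=0}.
  branch 2 (add ((q1 && !q3) == (q2 -> ((q2 == (q2 || q4)) && q1)))):
    ((q1 && !q3) == (q2 -> ((q2 == (q2 || q4)) && q1))): β-rule — branch into (q1 && !q3), (q2 -> ((q2 == (q2 || q4)) && q1))  //  !(q1 && !q3), !(q2 -> ((q2 == (q2 || q4)) && q1)).
      branch 2.1 (add (q1 && !q3), (q2 -> ((q2 == (q2 || q4)) && q1))):
        (q1 && !q3): α-rule — add q1, !q3.
        (q2 -> ((q2 == (q2 || q4)) && q1)): β-rule — branch into !q2  //  ((q2 == (q2 || q4)) && q1).
          branch 2.1.1 (add !q2):
            ○ open, literals {q1=1, q2=0, q3=0}.
          branch 2.1.2 (add ((q2 == (q2 || q4)) && q1)):
            ((q2 == (q2 || q4)) && q1): α-rule — add (q2 == (q2 || q4)), q1.
            (q2 == (q2 || q4)): β-rule — branch into q2, (q2 || q4)  //  !q2, !(q2 || q4).
              branch 2.1.2.1 (add q2, (q2 || q4)):
                (q2 || q4): β-rule — branch into q2  //  q4.
                  branch 2.1.2.1.1 (add q2):
                    ○ open, literals {q1=1, q2=1, q3=0}.
                  branch 2.1.2.1.2 (add q4):
                    ○ open, literals {q1=1, q2=1, q3=0, q4=1}.
              branch 2.1.2.2 (add !q2, !(q2 || q4)):
                !(q2 || q4): α-rule — add !q2, !q4.
                ○ open, literals {q1=1, q2=0, q3=0, q4=0}.
      branch 2.2 (add !(q1 && !q3), !(q2 -> ((q2 == (q2 || q4)) && q1))):
        !(q2 -> ((q2 == (q2 || q4)) && q1)): α-rule — add q2, !((q2 == (q2 || q4)) && q1).
        !(q1 && !q3): β-rule — branch into !q1  //  !!q3.
          branch 2.2.1 (add !q1):
            !((q2 == (q2 || q4)) && q1): β-rule — branch into !(q2 == (q2 || q4))  //  !q1.
              branch 2.2.1.1 (add !(q2 == (q2 || q4))):
                !(q2 == (q2 || q4)): β-rule — branch into q2, !(q2 || q4)  //  !q2, (q2 || q4).
                  branch 2.2.1.1.1 (add q2, !(q2 || q4)):
                    !(q2 || q4): α-rule — add !q2, !q4.
                    × closes — contains both q2 and !q2.
                  branch 2.2.1.1.2 (add !q2, (q2 || q4)):
                    × closes — contains both q2 and !q2.
              branch 2.2.1.2 (add !q1):
                ○ open, literals {q1=0, q2=1}.
          branch 2.2.2 (add !!q3):
            !((q2 == (q2 || q4)) && q1): β-rule — branch into !(q2 == (q2 || q4))  //  !q1.
              branch 2.2.2.1 (add !(q2 == (q2 || q4))):
                !(q2 == (q2 || q4)): β-rule — branch into q2, !(q2 || q4)  //  !q2, (q2 || q4).
                  branch 2.2.2.1.1 (add q2, !(q2 || q4)):
                    !(q2 || q4): α-rule — add !q2, !q4.
                    × closes — contains both q2 and !q2.
                  branch 2.2.2.1.2 (add !q2, (q2 || q4)):
                    × closes — contains both q2 and !q2.
              branch 2.2.2.2 (add !q1):
                ○ open, literals {q1=0, q2=1, q3=1}.
4 branches closed, 7 open.
Each open branch fixes some atoms; the unmentioned ones are free. Counting distinct full assignments: branch {q2=0} (q3, q1, q4) contributes 8 new; branch {q1=1, q2=0, q3=0} (q4) contributes 0 new; branch {q1=1, q2=1, q3=0} (q4) contributes 2 new; branch {q1=1, q2=1, q3=0, q4=1} (none free) contributes 0 new; branch {q1=1, q2=0, q3=0, q4=0} (none free) contributes 0 new; branch {q1=0, q2=1} (q3, q4) contributes 4 new; branch {q1=0, q2=1, q3=1} (q4) contributes 0 new. Total: 14.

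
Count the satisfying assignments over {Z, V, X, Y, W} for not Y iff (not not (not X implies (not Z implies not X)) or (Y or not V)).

Initial set: {(not Y iff (not not (not X implies (not Z implies not X)) or (Y or not V)))}.
(not Y iff (not not (not X implies (not Z implies not X)) or (Y or not V))): β-rule — branch into not Y, (not not (not X implies (not Z implies not X)) or (Y or not V))  //  not not Y, not (not not (not X implies (not Z implies not X)) or (Y or not V)).
  branch 1 (add not Y, (not not (not X implies (not Z implies not X)) or (Y or not V))):
    (not not (not X implies (not Z implies not X)) or (Y or not V)): β-rule — branch into not not (not X implies (not Z implies not X))  //  (Y or not V).
      branch 1.1 (add not not (not X implies (not Z implies not X))):
        not not (not X implies (not Z implies not X)): drop double negation, giving (not X implies (not Z implies not X)).
        (not X implies (not Z implies not X)): β-rule — branch into not not X  //  (not Z implies not X).
          branch 1.1.1 (add not not X):
            ○ open, literals {X=T, Y=F}.
          branch 1.1.2 (add (not Z implies not X)):
            (not Z implies not X): β-rule — branch into not not Z  //  not X.
              branch 1.1.2.1 (add not not Z):
                ○ open, literals {Y=F, Z=T}.
              branch 1.1.2.2 (add not X):
                ○ open, literals {X=F, Y=F}.
      branch 1.2 (add (Y or not V)):
        (Y or not V): β-rule — branch into Y  //  not V.
          branch 1.2.1 (add Y):
            × closes — contains both Y and not Y.
          branch 1.2.2 (add not V):
            ○ open, literals {V=F, Y=F}.
  branch 2 (add not not Y, not (not not (not X implies (not Z implies not X)) or (Y or not V))):
    not (not not (not X implies (not Z implies not X)) or (Y or not V)): α-rule — add not not not (not X implies (not Z implies not X)), not (Y or not V).
    not not not (not X implies (not Z implies not X)): drop double negation, giving not (not X implies (not Z implies not X)).
    not (Y or not V): α-rule — add not Y, not not V.
    × closes — contains both Y and not Y.
2 branches closed, 4 open.
Each open branch fixes some atoms; the unmentioned ones are free. Counting distinct full assignments: branch {X=T, Y=F} (Z, V, W) contributes 8 new; branch {Y=F, Z=T} (V, X, W) contributes 4 new; branch {X=F, Y=F} (Z, V, W) contributes 4 new; branch {V=F, Y=F} (Z, X, W) contributes 0 new. Total: 16.

16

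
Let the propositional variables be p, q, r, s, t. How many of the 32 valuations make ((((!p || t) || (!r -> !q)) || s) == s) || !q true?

25

Initial set: {(((((!p || t) || (!r -> !q)) || s) == s) || !q)}.
(((((!p || t) || (!r -> !q)) || s) == s) || !q): β-rule — branch into ((((!p || t) || (!r -> !q)) || s) == s)  //  !q.
  branch 1 (add ((((!p || t) || (!r -> !q)) || s) == s)):
    ((((!p || t) || (!r -> !q)) || s) == s): β-rule — branch into (((!p || t) || (!r -> !q)) || s), s  //  !(((!p || t) || (!r -> !q)) || s), !s.
      branch 1.1 (add (((!p || t) || (!r -> !q)) || s), s):
        (((!p || t) || (!r -> !q)) || s): β-rule — branch into ((!p || t) || (!r -> !q))  //  s.
          branch 1.1.1 (add ((!p || t) || (!r -> !q))):
            ((!p || t) || (!r -> !q)): β-rule — branch into (!p || t)  //  (!r -> !q).
              branch 1.1.1.1 (add (!p || t)):
                (!p || t): β-rule — branch into !p  //  t.
                  branch 1.1.1.1.1 (add !p):
                    ○ open, literals {p=F, s=T}.
                  branch 1.1.1.1.2 (add t):
                    ○ open, literals {s=T, t=T}.
              branch 1.1.1.2 (add (!r -> !q)):
                (!r -> !q): β-rule — branch into !!r  //  !q.
                  branch 1.1.1.2.1 (add !!r):
                    ○ open, literals {r=T, s=T}.
                  branch 1.1.1.2.2 (add !q):
                    ○ open, literals {q=F, s=T}.
          branch 1.1.2 (add s):
            ○ open, literals {s=T}.
      branch 1.2 (add !(((!p || t) || (!r -> !q)) || s), !s):
        !(((!p || t) || (!r -> !q)) || s): α-rule — add !((!p || t) || (!r -> !q)), !s.
        !((!p || t) || (!r -> !q)): α-rule — add !(!p || t), !(!r -> !q).
        !(!p || t): α-rule — add !!p, !t.
        !(!r -> !q): α-rule — add !r, !!q.
        ○ open, literals {p=T, q=T, r=F, s=F, t=F}.
  branch 2 (add !q):
    ○ open, literals {q=F}.
0 branches closed, 7 open.
Each open branch fixes some atoms; the unmentioned ones are free. Counting distinct full assignments: branch {p=F, s=T} (q, r, t) contributes 8 new; branch {s=T, t=T} (p, q, r) contributes 4 new; branch {r=T, s=T} (p, q, t) contributes 2 new; branch {q=F, s=T} (p, r, t) contributes 1 new; branch {s=T} (p, q, r, t) contributes 1 new; branch {p=T, q=T, r=F, s=F, t=F} (none free) contributes 1 new; branch {q=F} (p, r, s, t) contributes 8 new. Total: 25.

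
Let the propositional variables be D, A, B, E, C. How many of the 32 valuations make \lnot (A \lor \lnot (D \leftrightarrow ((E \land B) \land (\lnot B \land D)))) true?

Initial set: {\lnot (A \lor \lnot (D \leftrightarrow ((E \land B) \land (\lnot B \land D))))}.
\lnot (A \lor \lnot (D \leftrightarrow ((E \land B) \land (\lnot B \land D)))): α-rule — add \lnot A, \lnot \lnot (D \leftrightarrow ((E \land B) \land (\lnot B \land D))).
\lnot \lnot (D \leftrightarrow ((E \land B) \land (\lnot B \land D))): β-rule — branch into D, ((E \land B) \land (\lnot B \land D))  //  \lnot D, \lnot ((E \land B) \land (\lnot B \land D)).
  branch 1 (add D, ((E \land B) \land (\lnot B \land D))):
    ((E \land B) \land (\lnot B \land D)): α-rule — add (E \land B), (\lnot B \land D).
    (E \land B): α-rule — add E, B.
    (\lnot B \land D): α-rule — add \lnot B, D.
    × closes — contains both B and \lnot B.
  branch 2 (add \lnot D, \lnot ((E \land B) \land (\lnot B \land D))):
    \lnot ((E \land B) \land (\lnot B \land D)): β-rule — branch into \lnot (E \land B)  //  \lnot (\lnot B \land D).
      branch 2.1 (add \lnot (E \land B)):
        \lnot (E \land B): β-rule — branch into \lnot E  //  \lnot B.
          branch 2.1.1 (add \lnot E):
            ○ open, literals {A=F, D=F, E=F}.
          branch 2.1.2 (add \lnot B):
            ○ open, literals {A=F, B=F, D=F}.
      branch 2.2 (add \lnot (\lnot B \land D)):
        \lnot (\lnot B \land D): β-rule — branch into \lnot \lnot B  //  \lnot D.
          branch 2.2.1 (add \lnot \lnot B):
            ○ open, literals {A=F, B=T, D=F}.
          branch 2.2.2 (add \lnot D):
            ○ open, literals {A=F, D=F}.
1 branch closed, 4 open.
Each open branch fixes some atoms; the unmentioned ones are free. Counting distinct full assignments: branch {A=F, D=F, E=F} (B, C) contributes 4 new; branch {A=F, B=F, D=F} (E, C) contributes 2 new; branch {A=F, B=T, D=F} (E, C) contributes 2 new; branch {A=F, D=F} (B, E, C) contributes 0 new. Total: 8.

8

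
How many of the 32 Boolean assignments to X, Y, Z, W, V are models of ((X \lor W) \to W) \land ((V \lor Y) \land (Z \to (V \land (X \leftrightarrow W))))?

Initial set: {(((X \lor W) \to W) \land ((V \lor Y) \land (Z \to (V \land (X \leftrightarrow W)))))}.
(((X \lor W) \to W) \land ((V \lor Y) \land (Z \to (V \land (X \leftrightarrow W))))): α-rule — add ((X \lor W) \to W), ((V \lor Y) \land (Z \to (V \land (X \leftrightarrow W)))).
((V \lor Y) \land (Z \to (V \land (X \leftrightarrow W)))): α-rule — add (V \lor Y), (Z \to (V \land (X \leftrightarrow W))).
((X \lor W) \to W): β-rule — branch into \lnot (X \lor W)  //  W.
  branch 1 (add \lnot (X \lor W)):
    \lnot (X \lor W): α-rule — add \lnot X, \lnot W.
    (V \lor Y): β-rule — branch into V  //  Y.
      branch 1.1 (add V):
        (Z \to (V \land (X \leftrightarrow W))): β-rule — branch into \lnot Z  //  (V \land (X \leftrightarrow W)).
          branch 1.1.1 (add \lnot Z):
            ○ open, literals {V=1, W=0, X=0, Z=0}.
          branch 1.1.2 (add (V \land (X \leftrightarrow W))):
            (V \land (X \leftrightarrow W)): α-rule — add V, (X \leftrightarrow W).
            (X \leftrightarrow W): β-rule — branch into X, W  //  \lnot X, \lnot W.
              branch 1.1.2.1 (add X, W):
                × closes — contains both X and \lnot X.
              branch 1.1.2.2 (add \lnot X, \lnot W):
                ○ open, literals {V=1, W=0, X=0}.
      branch 1.2 (add Y):
        (Z \to (V \land (X \leftrightarrow W))): β-rule — branch into \lnot Z  //  (V \land (X \leftrightarrow W)).
          branch 1.2.1 (add \lnot Z):
            ○ open, literals {W=0, X=0, Y=1, Z=0}.
          branch 1.2.2 (add (V \land (X \leftrightarrow W))):
            (V \land (X \leftrightarrow W)): α-rule — add V, (X \leftrightarrow W).
            (X \leftrightarrow W): β-rule — branch into X, W  //  \lnot X, \lnot W.
              branch 1.2.2.1 (add X, W):
                × closes — contains both X and \lnot X.
              branch 1.2.2.2 (add \lnot X, \lnot W):
                ○ open, literals {V=1, W=0, X=0, Y=1}.
  branch 2 (add W):
    (V \lor Y): β-rule — branch into V  //  Y.
      branch 2.1 (add V):
        (Z \to (V \land (X \leftrightarrow W))): β-rule — branch into \lnot Z  //  (V \land (X \leftrightarrow W)).
          branch 2.1.1 (add \lnot Z):
            ○ open, literals {V=1, W=1, Z=0}.
          branch 2.1.2 (add (V \land (X \leftrightarrow W))):
            (V \land (X \leftrightarrow W)): α-rule — add V, (X \leftrightarrow W).
            (X \leftrightarrow W): β-rule — branch into X, W  //  \lnot X, \lnot W.
              branch 2.1.2.1 (add X, W):
                ○ open, literals {V=1, W=1, X=1}.
              branch 2.1.2.2 (add \lnot X, \lnot W):
                × closes — contains both W and \lnot W.
      branch 2.2 (add Y):
        (Z \to (V \land (X \leftrightarrow W))): β-rule — branch into \lnot Z  //  (V \land (X \leftrightarrow W)).
          branch 2.2.1 (add \lnot Z):
            ○ open, literals {W=1, Y=1, Z=0}.
          branch 2.2.2 (add (V \land (X \leftrightarrow W))):
            (V \land (X \leftrightarrow W)): α-rule — add V, (X \leftrightarrow W).
            (X \leftrightarrow W): β-rule — branch into X, W  //  \lnot X, \lnot W.
              branch 2.2.2.1 (add X, W):
                ○ open, literals {V=1, W=1, X=1, Y=1}.
              branch 2.2.2.2 (add \lnot X, \lnot W):
                × closes — contains both W and \lnot W.
4 branches closed, 8 open.
Each open branch fixes some atoms; the unmentioned ones are free. Counting distinct full assignments: branch {V=1, W=0, X=0, Z=0} (Y) contributes 2 new; branch {V=1, W=0, X=0} (Y, Z) contributes 2 new; branch {W=0, X=0, Y=1, Z=0} (V) contributes 1 new; branch {V=1, W=0, X=0, Y=1} (Z) contributes 0 new; branch {V=1, W=1, Z=0} (X, Y) contributes 4 new; branch {V=1, W=1, X=1} (Y, Z) contributes 2 new; branch {W=1, Y=1, Z=0} (X, V) contributes 2 new; branch {V=1, W=1, X=1, Y=1} (Z) contributes 0 new. Total: 13.

13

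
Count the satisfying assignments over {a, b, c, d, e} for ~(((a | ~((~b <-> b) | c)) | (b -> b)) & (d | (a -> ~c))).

4

Initial set: {~(((a | ~((~b <-> b) | c)) | (b -> b)) & (d | (a -> ~c)))}.
~(((a | ~((~b <-> b) | c)) | (b -> b)) & (d | (a -> ~c))): β-rule — branch into ~((a | ~((~b <-> b) | c)) | (b -> b))  //  ~(d | (a -> ~c)).
  branch 1 (add ~((a | ~((~b <-> b) | c)) | (b -> b))):
    ~((a | ~((~b <-> b) | c)) | (b -> b)): α-rule — add ~(a | ~((~b <-> b) | c)), ~(b -> b).
    ~(a | ~((~b <-> b) | c)): α-rule — add ~a, ~~((~b <-> b) | c).
    ~(b -> b): α-rule — add b, ~b.
    × closes — contains both b and ~b.
  branch 2 (add ~(d | (a -> ~c))):
    ~(d | (a -> ~c)): α-rule — add ~d, ~(a -> ~c).
    ~(a -> ~c): α-rule — add a, ~~c.
    ○ open, literals {a=T, c=T, d=F}.
1 branch closed, 1 open.
Each open branch fixes some atoms; the unmentioned ones are free. Counting distinct full assignments: branch {a=T, c=T, d=F} (b, e) contributes 4 new. Total: 4.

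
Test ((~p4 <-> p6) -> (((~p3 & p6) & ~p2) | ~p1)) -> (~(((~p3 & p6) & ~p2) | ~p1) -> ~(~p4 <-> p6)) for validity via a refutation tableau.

Valid

Assume the negation and expand:
Initial set: {~(((~p4 <-> p6) -> (((~p3 & p6) & ~p2) | ~p1)) -> (~(((~p3 & p6) & ~p2) | ~p1) -> ~(~p4 <-> p6)))}.
~(((~p4 <-> p6) -> (((~p3 & p6) & ~p2) | ~p1)) -> (~(((~p3 & p6) & ~p2) | ~p1) -> ~(~p4 <-> p6))): α-rule — add ((~p4 <-> p6) -> (((~p3 & p6) & ~p2) | ~p1)), ~(~(((~p3 & p6) & ~p2) | ~p1) -> ~(~p4 <-> p6)).
~(~(((~p3 & p6) & ~p2) | ~p1) -> ~(~p4 <-> p6)): α-rule — add ~(((~p3 & p6) & ~p2) | ~p1), ~~(~p4 <-> p6).
~(((~p3 & p6) & ~p2) | ~p1): α-rule — add ~((~p3 & p6) & ~p2), ~~p1.
((~p4 <-> p6) -> (((~p3 & p6) & ~p2) | ~p1)): β-rule — branch into ~(~p4 <-> p6)  //  (((~p3 & p6) & ~p2) | ~p1).
  branch 1 (add ~(~p4 <-> p6)):
    ~~(~p4 <-> p6): β-rule — branch into ~p4, p6  //  ~~p4, ~p6.
      branch 1.1 (add ~p4, p6):
        ~((~p3 & p6) & ~p2): β-rule — branch into ~(~p3 & p6)  //  ~~p2.
          branch 1.1.1 (add ~(~p3 & p6)):
            ~(~p4 <-> p6): β-rule — branch into ~p4, ~p6  //  ~~p4, p6.
              branch 1.1.1.1 (add ~p4, ~p6):
                × closes — contains both p6 and ~p6.
              branch 1.1.1.2 (add ~~p4, p6):
                × closes — contains both p4 and ~p4.
          branch 1.1.2 (add ~~p2):
            ~(~p4 <-> p6): β-rule — branch into ~p4, ~p6  //  ~~p4, p6.
              branch 1.1.2.1 (add ~p4, ~p6):
                × closes — contains both p6 and ~p6.
              branch 1.1.2.2 (add ~~p4, p6):
                × closes — contains both p4 and ~p4.
      branch 1.2 (add ~~p4, ~p6):
        ~((~p3 & p6) & ~p2): β-rule — branch into ~(~p3 & p6)  //  ~~p2.
          branch 1.2.1 (add ~(~p3 & p6)):
            ~(~p4 <-> p6): β-rule — branch into ~p4, ~p6  //  ~~p4, p6.
              branch 1.2.1.1 (add ~p4, ~p6):
                × closes — contains both p4 and ~p4.
              branch 1.2.1.2 (add ~~p4, p6):
                × closes — contains both p6 and ~p6.
          branch 1.2.2 (add ~~p2):
            ~(~p4 <-> p6): β-rule — branch into ~p4, ~p6  //  ~~p4, p6.
              branch 1.2.2.1 (add ~p4, ~p6):
                × closes — contains both p4 and ~p4.
              branch 1.2.2.2 (add ~~p4, p6):
                × closes — contains both p6 and ~p6.
  branch 2 (add (((~p3 & p6) & ~p2) | ~p1)):
    ~~(~p4 <-> p6): β-rule — branch into ~p4, p6  //  ~~p4, ~p6.
      branch 2.1 (add ~p4, p6):
        ~((~p3 & p6) & ~p2): β-rule — branch into ~(~p3 & p6)  //  ~~p2.
          branch 2.1.1 (add ~(~p3 & p6)):
            (((~p3 & p6) & ~p2) | ~p1): β-rule — branch into ((~p3 & p6) & ~p2)  //  ~p1.
              branch 2.1.1.1 (add ((~p3 & p6) & ~p2)):
                ((~p3 & p6) & ~p2): α-rule — add (~p3 & p6), ~p2.
                (~p3 & p6): α-rule — add ~p3, p6.
                ~(~p3 & p6): β-rule — branch into ~~p3  //  ~p6.
                  branch 2.1.1.1.1 (add ~~p3):
                    × closes — contains both p3 and ~p3.
                  branch 2.1.1.1.2 (add ~p6):
                    × closes — contains both p6 and ~p6.
              branch 2.1.1.2 (add ~p1):
                × closes — contains both p1 and ~p1.
          branch 2.1.2 (add ~~p2):
            (((~p3 & p6) & ~p2) | ~p1): β-rule — branch into ((~p3 & p6) & ~p2)  //  ~p1.
              branch 2.1.2.1 (add ((~p3 & p6) & ~p2)):
                ((~p3 & p6) & ~p2): α-rule — add (~p3 & p6), ~p2.
                × closes — contains both p2 and ~p2.
              branch 2.1.2.2 (add ~p1):
                × closes — contains both p1 and ~p1.
      branch 2.2 (add ~~p4, ~p6):
        ~((~p3 & p6) & ~p2): β-rule — branch into ~(~p3 & p6)  //  ~~p2.
          branch 2.2.1 (add ~(~p3 & p6)):
            (((~p3 & p6) & ~p2) | ~p1): β-rule — branch into ((~p3 & p6) & ~p2)  //  ~p1.
              branch 2.2.1.1 (add ((~p3 & p6) & ~p2)):
                ((~p3 & p6) & ~p2): α-rule — add (~p3 & p6), ~p2.
                (~p3 & p6): α-rule — add ~p3, p6.
                × closes — contains both p6 and ~p6.
              branch 2.2.1.2 (add ~p1):
                × closes — contains both p1 and ~p1.
          branch 2.2.2 (add ~~p2):
            (((~p3 & p6) & ~p2) | ~p1): β-rule — branch into ((~p3 & p6) & ~p2)  //  ~p1.
              branch 2.2.2.1 (add ((~p3 & p6) & ~p2)):
                ((~p3 & p6) & ~p2): α-rule — add (~p3 & p6), ~p2.
                × closes — contains both p2 and ~p2.
              branch 2.2.2.2 (add ~p1):
                × closes — contains both p1 and ~p1.
All 17 branches close.
Every branch closed, so the negation is unsatisfiable and the formula is valid.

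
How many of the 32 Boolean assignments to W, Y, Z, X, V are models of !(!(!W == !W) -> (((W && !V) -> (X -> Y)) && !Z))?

Initial set: {!(!(!W == !W) -> (((W && !V) -> (X -> Y)) && !Z))}.
!(!(!W == !W) -> (((W && !V) -> (X -> Y)) && !Z)): α-rule — add !(!W == !W), !(((W && !V) -> (X -> Y)) && !Z).
!(!W == !W): β-rule — branch into !W, !!W  //  !!W, !W.
  branch 1 (add !W, !!W):
    × closes — contains both W and !W.
  branch 2 (add !!W, !W):
    × closes — contains both W and !W.
All 2 branches close.
No open branches: the formula has 0 satisfying assignments.

0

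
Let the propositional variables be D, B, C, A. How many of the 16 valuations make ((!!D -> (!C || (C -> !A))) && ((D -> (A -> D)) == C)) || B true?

Initial set: {(((!!D -> (!C || (C -> !A))) && ((D -> (A -> D)) == C)) || B)}.
(((!!D -> (!C || (C -> !A))) && ((D -> (A -> D)) == C)) || B): β-rule — branch into ((!!D -> (!C || (C -> !A))) && ((D -> (A -> D)) == C))  //  B.
  branch 1 (add ((!!D -> (!C || (C -> !A))) && ((D -> (A -> D)) == C))):
    ((!!D -> (!C || (C -> !A))) && ((D -> (A -> D)) == C)): α-rule — add (!!D -> (!C || (C -> !A))), ((D -> (A -> D)) == C).
    (!!D -> (!C || (C -> !A))): β-rule — branch into !!!D  //  (!C || (C -> !A)).
      branch 1.1 (add !!!D):
        !!!D: drop double negation, giving !D.
        ((D -> (A -> D)) == C): β-rule — branch into (D -> (A -> D)), C  //  !(D -> (A -> D)), !C.
          branch 1.1.1 (add (D -> (A -> D)), C):
            (D -> (A -> D)): β-rule — branch into !D  //  (A -> D).
              branch 1.1.1.1 (add !D):
                ○ open, literals {C=1, D=0}.
              branch 1.1.1.2 (add (A -> D)):
                (A -> D): β-rule — branch into !A  //  D.
                  branch 1.1.1.2.1 (add !A):
                    ○ open, literals {A=0, C=1, D=0}.
                  branch 1.1.1.2.2 (add D):
                    × closes — contains both D and !D.
          branch 1.1.2 (add !(D -> (A -> D)), !C):
            !(D -> (A -> D)): α-rule — add D, !(A -> D).
            × closes — contains both D and !D.
      branch 1.2 (add (!C || (C -> !A))):
        ((D -> (A -> D)) == C): β-rule — branch into (D -> (A -> D)), C  //  !(D -> (A -> D)), !C.
          branch 1.2.1 (add (D -> (A -> D)), C):
            (!C || (C -> !A)): β-rule — branch into !C  //  (C -> !A).
              branch 1.2.1.1 (add !C):
                × closes — contains both C and !C.
              branch 1.2.1.2 (add (C -> !A)):
                (D -> (A -> D)): β-rule — branch into !D  //  (A -> D).
                  branch 1.2.1.2.1 (add !D):
                    (C -> !A): β-rule — branch into !C  //  !A.
                      branch 1.2.1.2.1.1 (add !C):
                        × closes — contains both C and !C.
                      branch 1.2.1.2.1.2 (add !A):
                        ○ open, literals {A=0, C=1, D=0}.
                  branch 1.2.1.2.2 (add (A -> D)):
                    (C -> !A): β-rule — branch into !C  //  !A.
                      branch 1.2.1.2.2.1 (add !C):
                        × closes — contains both C and !C.
                      branch 1.2.1.2.2.2 (add !A):
                        (A -> D): β-rule — branch into !A  //  D.
                          branch 1.2.1.2.2.2.1 (add !A):
                            ○ open, literals {A=0, C=1}.
                          branch 1.2.1.2.2.2.2 (add D):
                            ○ open, literals {A=0, C=1, D=1}.
          branch 1.2.2 (add !(D -> (A -> D)), !C):
            !(D -> (A -> D)): α-rule — add D, !(A -> D).
            !(A -> D): α-rule — add A, !D.
            × closes — contains both D and !D.
  branch 2 (add B):
    ○ open, literals {B=1}.
6 branches closed, 6 open.
Each open branch fixes some atoms; the unmentioned ones are free. Counting distinct full assignments: branch {C=1, D=0} (B, A) contributes 4 new; branch {A=0, C=1, D=0} (B) contributes 0 new; branch {A=0, C=1, D=0} (B) contributes 0 new; branch {A=0, C=1} (D, B) contributes 2 new; branch {A=0, C=1, D=1} (B) contributes 0 new; branch {B=1} (D, C, A) contributes 5 new. Total: 11.

11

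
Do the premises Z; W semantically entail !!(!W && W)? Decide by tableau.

Initial set: {Z; W; !!!(!W && W)}.
!!!(!W && W): drop double negation, giving !(!W && W).
!(!W && W): β-rule — branch into !!W  //  !W.
  branch 1 (add !!W):
    ○ open, literals {W=true, Z=true}.
  branch 2 (add !W):
    × closes — contains both W and !W.
1 branch closed, 1 open.
An open branch gives a countermodel: W=true, Z=true (unmentioned atoms arbitrary); the premises hold there but the conclusion fails.

No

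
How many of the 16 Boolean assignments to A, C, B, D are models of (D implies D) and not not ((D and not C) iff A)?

Initial set: {((D implies D) and not not ((D and not C) iff A))}.
((D implies D) and not not ((D and not C) iff A)): α-rule — add (D implies D), not not ((D and not C) iff A).
not not ((D and not C) iff A): drop double negation, giving ((D and not C) iff A).
(D implies D): β-rule — branch into not D  //  D.
  branch 1 (add not D):
    ((D and not C) iff A): β-rule — branch into (D and not C), A  //  not (D and not C), not A.
      branch 1.1 (add (D and not C), A):
        (D and not C): α-rule — add D, not C.
        × closes — contains both D and not D.
      branch 1.2 (add not (D and not C), not A):
        not (D and not C): β-rule — branch into not D  //  not not C.
          branch 1.2.1 (add not D):
            ○ open, literals {A=0, D=0}.
          branch 1.2.2 (add not not C):
            ○ open, literals {A=0, C=1, D=0}.
  branch 2 (add D):
    ((D and not C) iff A): β-rule — branch into (D and not C), A  //  not (D and not C), not A.
      branch 2.1 (add (D and not C), A):
        (D and not C): α-rule — add D, not C.
        ○ open, literals {A=1, C=0, D=1}.
      branch 2.2 (add not (D and not C), not A):
        not (D and not C): β-rule — branch into not D  //  not not C.
          branch 2.2.1 (add not D):
            × closes — contains both D and not D.
          branch 2.2.2 (add not not C):
            ○ open, literals {A=0, C=1, D=1}.
2 branches closed, 4 open.
Each open branch fixes some atoms; the unmentioned ones are free. Counting distinct full assignments: branch {A=0, D=0} (C, B) contributes 4 new; branch {A=0, C=1, D=0} (B) contributes 0 new; branch {A=1, C=0, D=1} (B) contributes 2 new; branch {A=0, C=1, D=1} (B) contributes 2 new. Total: 8.

8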